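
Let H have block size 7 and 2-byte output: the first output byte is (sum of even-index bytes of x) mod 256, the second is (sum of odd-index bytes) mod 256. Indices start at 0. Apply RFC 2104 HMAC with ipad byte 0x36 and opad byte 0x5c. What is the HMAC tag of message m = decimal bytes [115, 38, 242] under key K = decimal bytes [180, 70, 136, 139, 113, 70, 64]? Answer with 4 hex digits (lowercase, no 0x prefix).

Key decimal bytes [180, 70, 136, 139, 113, 70, 64] = b4 46 88 8b 71 46 40 is exactly B = 7 bytes: K' = b4 46 88 8b 71 46 40.
K' ⊕ ipad = 82 70 be bd 47 70 76.  K' ⊕ opad = e8 1a d4 d7 2d 1a 1c.
Inner input = (K'⊕ipad) ∥ m = 82 70 be bd 47 70 76 ∥ 73 26 f2.
Inner hash: even-index sum = 547 mod 256 = 35; odd-index sum = 770 mod 256 = 2 → 23 02.
Outer input = (K'⊕opad) ∥ inner = e8 1a d4 d7 2d 1a 1c ∥ 23 02.
Outer hash (tag): even-index sum = 519 mod 256 = 7; odd-index sum = 302 mod 256 = 46 → 07 2e.

072e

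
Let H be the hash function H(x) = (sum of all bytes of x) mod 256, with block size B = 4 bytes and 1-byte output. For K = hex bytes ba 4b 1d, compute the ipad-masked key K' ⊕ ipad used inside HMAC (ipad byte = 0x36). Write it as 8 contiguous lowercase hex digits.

8c7d2b36

Key hex bytes ba 4b 1d is 3 bytes ≤ B = 4; zero-pad to 4 bytes: K' = ba 4b 1d 00.
XOR each byte with 0x36: ba⊕36=8c, 4b⊕36=7d, 1d⊕36=2b, 00⊕36=36.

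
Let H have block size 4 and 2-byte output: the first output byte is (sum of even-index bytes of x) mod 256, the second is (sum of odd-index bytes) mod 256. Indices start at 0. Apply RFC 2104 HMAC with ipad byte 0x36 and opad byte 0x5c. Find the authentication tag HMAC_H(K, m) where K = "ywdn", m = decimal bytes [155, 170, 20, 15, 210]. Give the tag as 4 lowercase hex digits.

7faf

Key "ywdn" = 79 77 64 6e is exactly B = 4 bytes: K' = 79 77 64 6e.
K' ⊕ ipad = 4f 41 52 58.  K' ⊕ opad = 25 2b 38 32.
Inner input = (K'⊕ipad) ∥ m = 4f 41 52 58 ∥ 9b aa 14 0f d2.
Inner hash: even-index sum = 546 mod 256 = 34; odd-index sum = 338 mod 256 = 82 → 22 52.
Outer input = (K'⊕opad) ∥ inner = 25 2b 38 32 ∥ 22 52.
Outer hash (tag): even-index sum = 127 mod 256 = 127; odd-index sum = 175 mod 256 = 175 → 7f af.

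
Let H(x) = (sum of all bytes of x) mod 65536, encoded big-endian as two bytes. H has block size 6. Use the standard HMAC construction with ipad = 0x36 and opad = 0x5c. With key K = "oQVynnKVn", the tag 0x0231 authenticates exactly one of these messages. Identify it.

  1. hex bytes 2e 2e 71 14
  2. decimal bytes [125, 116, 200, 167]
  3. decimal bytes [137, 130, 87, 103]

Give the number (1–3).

1

Key "oQVynnKVn" = 6f 51 56 79 6e 6e 4b 56 6e is 9 bytes > B = 6, so hash it first: H(key) = 03 7a, then zero-pad to 6 bytes: K' = 03 7a 00 00 00 00.
K' ⊕ ipad = 35 4c 36 36 36 36; K' ⊕ opad = 5f 26 5c 5c 5c 5c.
m1: inner = H(35 4c 36 36 36 36 2e 2e 71 14) = 02 3a; tag = H(5f 26 5c 5c 5c 5c 02 3a) = 0231 ← matches
m2: inner = H(35 4c 36 36 36 36 7d 74 c8 a7) = 03 b9; tag = H(5f 26 5c 5c 5c 5c 03 b9) = 02b1
m3: inner = H(35 4c 36 36 36 36 89 82 57 67) = 03 22; tag = H(5f 26 5c 5c 5c 5c 03 22) = 021a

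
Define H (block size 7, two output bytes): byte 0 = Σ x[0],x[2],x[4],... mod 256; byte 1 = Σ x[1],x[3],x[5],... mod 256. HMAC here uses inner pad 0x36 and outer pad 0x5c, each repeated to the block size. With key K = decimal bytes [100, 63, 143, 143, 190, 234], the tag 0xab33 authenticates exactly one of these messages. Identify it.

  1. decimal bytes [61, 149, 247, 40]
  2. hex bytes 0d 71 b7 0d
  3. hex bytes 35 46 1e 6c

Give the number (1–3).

2

Key decimal bytes [100, 63, 143, 143, 190, 234] = 64 3f 8f 8f be ea is 6 bytes ≤ B = 7; zero-pad to 7 bytes: K' = 64 3f 8f 8f be ea 00.
K' ⊕ ipad = 52 09 b9 b9 88 dc 36; K' ⊕ opad = 38 63 d3 d3 e2 b6 5c.
m1: inner = H(52 09 b9 b9 88 dc 36 3d 95 f7 28) = 86 d2; tag = H(38 63 d3 d3 e2 b6 5c 86 d2) = 1b72
m2: inner = H(52 09 b9 b9 88 dc 36 0d 71 b7 0d) = 47 62; tag = H(38 63 d3 d3 e2 b6 5c 47 62) = ab33 ← matches
m3: inner = H(52 09 b9 b9 88 dc 36 35 46 1e 6c) = 7b f1; tag = H(38 63 d3 d3 e2 b6 5c 7b f1) = 3a67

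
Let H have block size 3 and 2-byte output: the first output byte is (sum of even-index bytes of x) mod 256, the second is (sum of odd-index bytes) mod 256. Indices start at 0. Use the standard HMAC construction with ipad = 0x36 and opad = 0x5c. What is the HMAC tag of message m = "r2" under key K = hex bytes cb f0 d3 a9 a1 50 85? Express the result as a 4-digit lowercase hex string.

450f

Key hex bytes cb f0 d3 a9 a1 50 85 is 7 bytes > B = 3, so hash it first: H(key) = c4 e9, then zero-pad to 3 bytes: K' = c4 e9 00.
K' ⊕ ipad = f2 df 36.  K' ⊕ opad = 98 b5 5c.
Inner input = (K'⊕ipad) ∥ m = f2 df 36 ∥ 72 32.
Inner hash: even-index sum = 346 mod 256 = 90; odd-index sum = 337 mod 256 = 81 → 5a 51.
Outer input = (K'⊕opad) ∥ inner = 98 b5 5c ∥ 5a 51.
Outer hash (tag): even-index sum = 325 mod 256 = 69; odd-index sum = 271 mod 256 = 15 → 45 0f.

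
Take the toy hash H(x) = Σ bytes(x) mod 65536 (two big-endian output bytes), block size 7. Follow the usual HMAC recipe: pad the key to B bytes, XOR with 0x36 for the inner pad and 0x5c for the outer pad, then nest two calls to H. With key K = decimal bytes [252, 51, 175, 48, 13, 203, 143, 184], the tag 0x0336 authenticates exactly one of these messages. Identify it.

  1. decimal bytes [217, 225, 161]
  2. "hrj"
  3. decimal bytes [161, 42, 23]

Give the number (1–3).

2

Key decimal bytes [252, 51, 175, 48, 13, 203, 143, 184] = fc 33 af 30 0d cb 8f b8 is 8 bytes > B = 7, so hash it first: H(key) = 04 2d, then zero-pad to 7 bytes: K' = 04 2d 00 00 00 00 00.
K' ⊕ ipad = 32 1b 36 36 36 36 36; K' ⊕ opad = 58 71 5c 5c 5c 5c 5c.
m1: inner = H(32 1b 36 36 36 36 36 d9 e1 a1) = 03 b6; tag = H(58 71 5c 5c 5c 5c 5c 03 b6) = 034e
m2: inner = H(32 1b 36 36 36 36 36 68 72 6a) = 02 9f; tag = H(58 71 5c 5c 5c 5c 5c 02 9f) = 0336 ← matches
m3: inner = H(32 1b 36 36 36 36 36 a1 2a 17) = 02 3d; tag = H(58 71 5c 5c 5c 5c 5c 02 3d) = 02d4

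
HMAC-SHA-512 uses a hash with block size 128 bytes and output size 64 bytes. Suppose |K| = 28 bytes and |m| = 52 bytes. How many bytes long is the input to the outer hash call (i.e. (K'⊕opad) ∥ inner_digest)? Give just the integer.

Key is 28 ≤ 128 bytes, zero-padded: |K'| = 128.
Outer input = (K'⊕opad) ∥ H(inner) → 128 + 64 = 192 bytes.

192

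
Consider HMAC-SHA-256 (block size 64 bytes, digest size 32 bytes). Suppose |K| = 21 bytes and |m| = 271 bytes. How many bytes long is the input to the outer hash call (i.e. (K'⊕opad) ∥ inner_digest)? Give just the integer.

Key is 21 ≤ 64 bytes, zero-padded: |K'| = 64.
Outer input = (K'⊕opad) ∥ H(inner) → 64 + 32 = 96 bytes.

96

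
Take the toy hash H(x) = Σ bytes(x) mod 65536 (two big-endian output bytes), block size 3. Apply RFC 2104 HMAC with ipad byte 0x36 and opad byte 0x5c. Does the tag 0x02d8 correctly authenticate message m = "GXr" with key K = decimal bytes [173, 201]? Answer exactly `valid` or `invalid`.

invalid

Key decimal bytes [173, 201] = ad c9 is 2 bytes ≤ B = 3; zero-pad to 3 bytes: K' = ad c9 00.
K' ⊕ ipad = 9b ff 36; K' ⊕ opad = f1 95 5c.
Inner hash: sum = 155+255+54+71+88+114 = 737 → 02 e1.
Outer hash (recomputed tag): sum = 241+149+92+2+225 = 709 → 02 c5.
Recomputed tag = 02c5; claimed = 02d8 → mismatch.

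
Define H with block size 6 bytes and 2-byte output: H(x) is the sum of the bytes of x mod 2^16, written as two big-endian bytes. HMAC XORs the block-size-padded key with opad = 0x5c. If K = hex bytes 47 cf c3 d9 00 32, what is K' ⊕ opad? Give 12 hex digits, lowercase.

1b939f855c6e

Key hex bytes 47 cf c3 d9 00 32 is exactly B = 6 bytes: K' = 47 cf c3 d9 00 32.
XOR each byte with 0x5c: 47⊕5c=1b, cf⊕5c=93, c3⊕5c=9f, d9⊕5c=85, 00⊕5c=5c, 32⊕5c=6e.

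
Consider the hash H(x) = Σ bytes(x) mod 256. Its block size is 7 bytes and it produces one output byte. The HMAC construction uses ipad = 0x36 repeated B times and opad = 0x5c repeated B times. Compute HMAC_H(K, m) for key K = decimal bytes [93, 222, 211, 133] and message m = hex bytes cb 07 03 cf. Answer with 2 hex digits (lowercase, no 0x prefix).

30

Key decimal bytes [93, 222, 211, 133] = 5d de d3 85 is 4 bytes ≤ B = 7; zero-pad to 7 bytes: K' = 5d de d3 85 00 00 00.
K' ⊕ ipad = 6b e8 e5 b3 36 36 36.  K' ⊕ opad = 01 82 8f d9 5c 5c 5c.
Inner input = (K'⊕ipad) ∥ m = 6b e8 e5 b3 36 36 36 ∥ cb 07 03 cf.
Inner hash: sum = 107+232+229+179+54+54+54+203+7+3+207 = 1329; mod 256 = 49 → 31.
Outer input = (K'⊕opad) ∥ inner = 01 82 8f d9 5c 5c 5c ∥ 31.
Outer hash (tag): sum = 1+130+143+217+92+92+92+49 = 816; mod 256 = 48 → 30.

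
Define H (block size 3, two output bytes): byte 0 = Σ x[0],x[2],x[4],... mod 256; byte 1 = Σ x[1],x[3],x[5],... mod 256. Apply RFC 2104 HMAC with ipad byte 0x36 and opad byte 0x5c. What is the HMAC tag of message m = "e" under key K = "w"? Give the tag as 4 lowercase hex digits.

22d3

Key "w" = 77 is 1 byte ≤ B = 3; zero-pad to 3 bytes: K' = 77 00 00.
K' ⊕ ipad = 41 36 36.  K' ⊕ opad = 2b 5c 5c.
Inner input = (K'⊕ipad) ∥ m = 41 36 36 ∥ 65.
Inner hash: even-index sum = 119 mod 256 = 119; odd-index sum = 155 mod 256 = 155 → 77 9b.
Outer input = (K'⊕opad) ∥ inner = 2b 5c 5c ∥ 77 9b.
Outer hash (tag): even-index sum = 290 mod 256 = 34; odd-index sum = 211 mod 256 = 211 → 22 d3.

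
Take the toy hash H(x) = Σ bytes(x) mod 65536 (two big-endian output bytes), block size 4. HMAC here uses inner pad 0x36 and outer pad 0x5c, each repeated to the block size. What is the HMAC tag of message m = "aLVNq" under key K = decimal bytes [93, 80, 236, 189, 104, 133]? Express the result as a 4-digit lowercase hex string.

0210

Key decimal bytes [93, 80, 236, 189, 104, 133] = 5d 50 ec bd 68 85 is 6 bytes > B = 4, so hash it first: H(key) = 03 43, then zero-pad to 4 bytes: K' = 03 43 00 00.
K' ⊕ ipad = 35 75 36 36.  K' ⊕ opad = 5f 1f 5c 5c.
Inner input = (K'⊕ipad) ∥ m = 35 75 36 36 ∥ 61 4c 56 4e 71.
Inner hash: sum = 53+117+54+54+97+76+86+78+113 = 728 → 02 d8.
Outer input = (K'⊕opad) ∥ inner = 5f 1f 5c 5c ∥ 02 d8.
Outer hash (tag): sum = 95+31+92+92+2+216 = 528 → 02 10.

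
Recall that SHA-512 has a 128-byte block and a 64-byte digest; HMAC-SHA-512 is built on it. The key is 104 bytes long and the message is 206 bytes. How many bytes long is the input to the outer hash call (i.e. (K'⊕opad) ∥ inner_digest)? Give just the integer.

192

Key is 104 ≤ 128 bytes, zero-padded: |K'| = 128.
Outer input = (K'⊕opad) ∥ H(inner) → 128 + 64 = 192 bytes.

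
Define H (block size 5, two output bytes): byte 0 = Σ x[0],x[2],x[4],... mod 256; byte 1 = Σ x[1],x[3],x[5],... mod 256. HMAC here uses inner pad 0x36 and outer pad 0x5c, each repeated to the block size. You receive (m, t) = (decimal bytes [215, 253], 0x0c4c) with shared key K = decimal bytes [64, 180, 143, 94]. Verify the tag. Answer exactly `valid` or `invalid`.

valid

Key decimal bytes [64, 180, 143, 94] = 40 b4 8f 5e is 4 bytes ≤ B = 5; zero-pad to 5 bytes: K' = 40 b4 8f 5e 00.
K' ⊕ ipad = 76 82 b9 68 36; K' ⊕ opad = 1c e8 d3 02 5c.
Inner hash: even-index sum = 610 mod 256 = 98; odd-index sum = 449 mod 256 = 193 → 62 c1.
Outer hash (recomputed tag): even-index sum = 524 mod 256 = 12; odd-index sum = 332 mod 256 = 76 → 0c 4c.
Recomputed tag = 0c4c; claimed = 0c4c → match.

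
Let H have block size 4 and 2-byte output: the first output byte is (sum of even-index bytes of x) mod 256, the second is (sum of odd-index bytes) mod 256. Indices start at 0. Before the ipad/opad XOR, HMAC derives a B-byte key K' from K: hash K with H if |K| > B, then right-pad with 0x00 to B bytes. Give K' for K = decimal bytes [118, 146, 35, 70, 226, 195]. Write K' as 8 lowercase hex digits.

7b9b0000

|K| = 6 > B = 4, so first hash the key.
H(K): even-index sum = 379 mod 256 = 123; odd-index sum = 411 mod 256 = 155 → 7b 9b.
Zero-pad H(K) = 7b 9b to 4 bytes: K' = 7b 9b 00 00.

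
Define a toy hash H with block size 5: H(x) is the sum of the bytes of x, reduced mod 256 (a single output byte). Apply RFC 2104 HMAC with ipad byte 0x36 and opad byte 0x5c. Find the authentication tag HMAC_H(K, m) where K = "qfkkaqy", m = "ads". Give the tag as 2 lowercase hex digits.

f2

Key "qfkkaqy" = 71 66 6b 6b 61 71 79 is 7 bytes > B = 5, so hash it first: H(key) = f8, then zero-pad to 5 bytes: K' = f8 00 00 00 00.
K' ⊕ ipad = ce 36 36 36 36.  K' ⊕ opad = a4 5c 5c 5c 5c.
Inner input = (K'⊕ipad) ∥ m = ce 36 36 36 36 ∥ 61 64 73.
Inner hash: sum = 206+54+54+54+54+97+100+115 = 734; mod 256 = 222 → de.
Outer input = (K'⊕opad) ∥ inner = a4 5c 5c 5c 5c ∥ de.
Outer hash (tag): sum = 164+92+92+92+92+222 = 754; mod 256 = 242 → f2.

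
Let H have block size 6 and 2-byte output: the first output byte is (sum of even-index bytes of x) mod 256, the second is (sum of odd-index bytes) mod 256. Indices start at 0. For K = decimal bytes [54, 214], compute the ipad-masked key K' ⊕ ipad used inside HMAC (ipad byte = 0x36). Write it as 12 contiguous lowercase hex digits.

Key decimal bytes [54, 214] = 36 d6 is 2 bytes ≤ B = 6; zero-pad to 6 bytes: K' = 36 d6 00 00 00 00.
XOR each byte with 0x36: 36⊕36=00, d6⊕36=e0, 00⊕36=36, 00⊕36=36, 00⊕36=36, 00⊕36=36.

00e036363636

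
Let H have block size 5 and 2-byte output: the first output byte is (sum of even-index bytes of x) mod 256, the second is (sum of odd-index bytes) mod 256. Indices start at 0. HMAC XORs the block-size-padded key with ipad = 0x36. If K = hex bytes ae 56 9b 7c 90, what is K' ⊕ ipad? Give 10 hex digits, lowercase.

9860ad4aa6

Key hex bytes ae 56 9b 7c 90 is exactly B = 5 bytes: K' = ae 56 9b 7c 90.
XOR each byte with 0x36: ae⊕36=98, 56⊕36=60, 9b⊕36=ad, 7c⊕36=4a, 90⊕36=a6.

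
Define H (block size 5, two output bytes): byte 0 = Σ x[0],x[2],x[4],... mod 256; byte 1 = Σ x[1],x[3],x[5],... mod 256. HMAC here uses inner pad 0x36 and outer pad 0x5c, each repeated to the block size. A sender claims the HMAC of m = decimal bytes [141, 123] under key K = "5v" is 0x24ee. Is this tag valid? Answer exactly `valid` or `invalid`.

Key "5v" = 35 76 is 2 bytes ≤ B = 5; zero-pad to 5 bytes: K' = 35 76 00 00 00.
K' ⊕ ipad = 03 40 36 36 36; K' ⊕ opad = 69 2a 5c 5c 5c.
Inner hash: even-index sum = 234 mod 256 = 234; odd-index sum = 259 mod 256 = 3 → ea 03.
Outer hash (recomputed tag): even-index sum = 292 mod 256 = 36; odd-index sum = 368 mod 256 = 112 → 24 70.
Recomputed tag = 2470; claimed = 24ee → mismatch.

invalid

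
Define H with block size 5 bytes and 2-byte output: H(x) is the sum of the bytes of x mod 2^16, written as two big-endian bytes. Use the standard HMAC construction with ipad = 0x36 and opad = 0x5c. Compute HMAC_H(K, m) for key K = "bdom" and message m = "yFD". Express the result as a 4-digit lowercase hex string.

01cb

Key "bdom" = 62 64 6f 6d is 4 bytes ≤ B = 5; zero-pad to 5 bytes: K' = 62 64 6f 6d 00.
K' ⊕ ipad = 54 52 59 5b 36.  K' ⊕ opad = 3e 38 33 31 5c.
Inner input = (K'⊕ipad) ∥ m = 54 52 59 5b 36 ∥ 79 46 44.
Inner hash: sum = 84+82+89+91+54+121+70+68 = 659 → 02 93.
Outer input = (K'⊕opad) ∥ inner = 3e 38 33 31 5c ∥ 02 93.
Outer hash (tag): sum = 62+56+51+49+92+2+147 = 459 → 01 cb.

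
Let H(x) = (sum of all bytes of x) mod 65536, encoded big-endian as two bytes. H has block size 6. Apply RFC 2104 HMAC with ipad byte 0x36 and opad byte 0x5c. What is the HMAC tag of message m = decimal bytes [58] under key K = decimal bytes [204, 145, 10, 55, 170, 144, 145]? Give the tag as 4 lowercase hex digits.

02ab

Key decimal bytes [204, 145, 10, 55, 170, 144, 145] = cc 91 0a 37 aa 90 91 is 7 bytes > B = 6, so hash it first: H(key) = 03 69, then zero-pad to 6 bytes: K' = 03 69 00 00 00 00.
K' ⊕ ipad = 35 5f 36 36 36 36.  K' ⊕ opad = 5f 35 5c 5c 5c 5c.
Inner input = (K'⊕ipad) ∥ m = 35 5f 36 36 36 36 ∥ 3a.
Inner hash: sum = 53+95+54+54+54+54+58 = 422 → 01 a6.
Outer input = (K'⊕opad) ∥ inner = 5f 35 5c 5c 5c 5c ∥ 01 a6.
Outer hash (tag): sum = 95+53+92+92+92+92+1+166 = 683 → 02 ab.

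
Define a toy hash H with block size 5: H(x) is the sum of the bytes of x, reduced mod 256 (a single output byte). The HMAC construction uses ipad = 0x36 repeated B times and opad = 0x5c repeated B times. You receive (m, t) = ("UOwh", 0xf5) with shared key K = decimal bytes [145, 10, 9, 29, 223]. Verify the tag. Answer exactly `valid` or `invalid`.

valid

Key decimal bytes [145, 10, 9, 29, 223] = 91 0a 09 1d df is exactly B = 5 bytes: K' = 91 0a 09 1d df.
K' ⊕ ipad = a7 3c 3f 2b e9; K' ⊕ opad = cd 56 55 41 83.
Inner hash: sum = 167+60+63+43+233+85+79+119+104 = 953; mod 256 = 185 → b9.
Outer hash (recomputed tag): sum = 205+86+85+65+131+185 = 757; mod 256 = 245 → f5.
Recomputed tag = f5; claimed = f5 → match.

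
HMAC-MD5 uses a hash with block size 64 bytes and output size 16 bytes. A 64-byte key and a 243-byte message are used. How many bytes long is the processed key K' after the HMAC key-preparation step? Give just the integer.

64

Key is 64 ≤ 64 bytes, zero-padded: |K'| = 64.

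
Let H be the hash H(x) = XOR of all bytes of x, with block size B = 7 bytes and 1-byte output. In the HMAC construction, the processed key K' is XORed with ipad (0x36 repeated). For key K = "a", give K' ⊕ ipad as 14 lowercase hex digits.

57363636363636

Key "a" = 61 is 1 byte ≤ B = 7; zero-pad to 7 bytes: K' = 61 00 00 00 00 00 00.
XOR each byte with 0x36: 61⊕36=57, 00⊕36=36, 00⊕36=36, 00⊕36=36, 00⊕36=36, 00⊕36=36, 00⊕36=36.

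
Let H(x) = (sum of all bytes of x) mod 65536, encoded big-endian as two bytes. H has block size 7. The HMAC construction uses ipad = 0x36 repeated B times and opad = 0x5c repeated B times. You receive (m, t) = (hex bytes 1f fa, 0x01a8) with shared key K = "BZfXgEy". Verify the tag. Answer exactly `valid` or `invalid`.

Key "BZfXgEy" = 42 5a 66 58 67 45 79 is exactly B = 7 bytes: K' = 42 5a 66 58 67 45 79.
K' ⊕ ipad = 74 6c 50 6e 51 73 4f; K' ⊕ opad = 1e 06 3a 04 3b 19 25.
Inner hash: sum = 116+108+80+110+81+115+79+31+250 = 970 → 03 ca.
Outer hash (recomputed tag): sum = 30+6+58+4+59+25+37+3+202 = 424 → 01 a8.
Recomputed tag = 01a8; claimed = 01a8 → match.

valid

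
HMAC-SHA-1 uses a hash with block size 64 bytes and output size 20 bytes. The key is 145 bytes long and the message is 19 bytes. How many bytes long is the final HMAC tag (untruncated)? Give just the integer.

The tag is one SHA-1 digest: 20 bytes.

20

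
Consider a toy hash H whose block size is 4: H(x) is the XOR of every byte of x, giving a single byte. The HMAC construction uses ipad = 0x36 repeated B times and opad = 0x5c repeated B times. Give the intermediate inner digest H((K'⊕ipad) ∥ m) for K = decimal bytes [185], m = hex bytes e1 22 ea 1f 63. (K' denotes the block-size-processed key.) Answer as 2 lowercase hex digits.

Key decimal bytes [185] = b9 is 1 byte ≤ B = 4; zero-pad to 4 bytes: K' = b9 00 00 00.
K' ⊕ ipad = 8f 36 36 36.
Inner input = 8f 36 36 36 ∥ e1 22 ea 1f 63.
Inner hash: XOR 8f⊕36⊕36⊕36⊕e1⊕22⊕ea⊕1f⊕63 = ec.

ec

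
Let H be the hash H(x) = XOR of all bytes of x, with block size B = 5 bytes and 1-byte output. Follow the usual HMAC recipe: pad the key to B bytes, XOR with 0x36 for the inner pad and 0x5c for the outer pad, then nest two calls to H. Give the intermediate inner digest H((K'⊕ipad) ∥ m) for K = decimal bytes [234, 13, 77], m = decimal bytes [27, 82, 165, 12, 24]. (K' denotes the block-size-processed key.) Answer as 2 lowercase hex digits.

64

Key decimal bytes [234, 13, 77] = ea 0d 4d is 3 bytes ≤ B = 5; zero-pad to 5 bytes: K' = ea 0d 4d 00 00.
K' ⊕ ipad = dc 3b 7b 36 36.
Inner input = dc 3b 7b 36 36 ∥ 1b 52 a5 0c 18.
Inner hash: XOR dc⊕3b⊕7b⊕36⊕36⊕1b⊕52⊕a5⊕0c⊕18 = 64.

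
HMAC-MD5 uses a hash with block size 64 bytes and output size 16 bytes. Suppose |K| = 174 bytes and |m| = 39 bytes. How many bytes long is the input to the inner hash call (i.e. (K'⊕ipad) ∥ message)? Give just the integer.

103

Key is 174 > 64 bytes, so it is hashed to 16 bytes then zero-padded to 64: |K'| = 64.
Inner input = (K'⊕ipad) ∥ m → 64 + 39 = 103 bytes.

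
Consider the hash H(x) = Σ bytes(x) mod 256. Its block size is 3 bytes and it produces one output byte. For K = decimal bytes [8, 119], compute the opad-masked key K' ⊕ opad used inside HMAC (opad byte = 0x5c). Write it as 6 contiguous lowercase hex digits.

Key decimal bytes [8, 119] = 08 77 is 2 bytes ≤ B = 3; zero-pad to 3 bytes: K' = 08 77 00.
XOR each byte with 0x5c: 08⊕5c=54, 77⊕5c=2b, 00⊕5c=5c.

542b5c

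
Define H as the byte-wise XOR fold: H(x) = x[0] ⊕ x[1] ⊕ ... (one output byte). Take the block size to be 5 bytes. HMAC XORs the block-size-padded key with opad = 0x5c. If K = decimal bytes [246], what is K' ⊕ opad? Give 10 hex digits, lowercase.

Key decimal bytes [246] = f6 is 1 byte ≤ B = 5; zero-pad to 5 bytes: K' = f6 00 00 00 00.
XOR each byte with 0x5c: f6⊕5c=aa, 00⊕5c=5c, 00⊕5c=5c, 00⊕5c=5c, 00⊕5c=5c.

aa5c5c5c5c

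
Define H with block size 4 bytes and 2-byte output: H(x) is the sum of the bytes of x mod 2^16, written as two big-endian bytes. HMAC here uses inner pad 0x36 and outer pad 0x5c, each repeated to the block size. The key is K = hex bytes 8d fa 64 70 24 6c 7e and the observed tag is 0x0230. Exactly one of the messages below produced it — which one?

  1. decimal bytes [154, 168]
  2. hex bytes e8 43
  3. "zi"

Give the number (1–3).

3

Key hex bytes 8d fa 64 70 24 6c 7e is 7 bytes > B = 4, so hash it first: H(key) = 03 69, then zero-pad to 4 bytes: K' = 03 69 00 00.
K' ⊕ ipad = 35 5f 36 36; K' ⊕ opad = 5f 35 5c 5c.
m1: inner = H(35 5f 36 36 9a a8) = 02 42; tag = H(5f 35 5c 5c 02 42) = 0190
m2: inner = H(35 5f 36 36 e8 43) = 02 2b; tag = H(5f 35 5c 5c 02 2b) = 0179
m3: inner = H(35 5f 36 36 7a 69) = 01 e3; tag = H(5f 35 5c 5c 01 e3) = 0230 ← matches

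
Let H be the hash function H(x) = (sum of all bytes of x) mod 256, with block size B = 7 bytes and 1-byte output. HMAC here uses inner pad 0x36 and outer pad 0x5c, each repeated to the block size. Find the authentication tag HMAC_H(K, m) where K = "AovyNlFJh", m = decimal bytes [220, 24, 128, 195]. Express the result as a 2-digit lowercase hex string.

17

Key "AovyNlFJh" = 41 6f 76 79 4e 6c 46 4a 68 is 9 bytes > B = 7, so hash it first: H(key) = 51, then zero-pad to 7 bytes: K' = 51 00 00 00 00 00 00.
K' ⊕ ipad = 67 36 36 36 36 36 36.  K' ⊕ opad = 0d 5c 5c 5c 5c 5c 5c.
Inner input = (K'⊕ipad) ∥ m = 67 36 36 36 36 36 36 ∥ dc 18 80 c3.
Inner hash: sum = 103+54+54+54+54+54+54+220+24+128+195 = 994; mod 256 = 226 → e2.
Outer input = (K'⊕opad) ∥ inner = 0d 5c 5c 5c 5c 5c 5c ∥ e2.
Outer hash (tag): sum = 13+92+92+92+92+92+92+226 = 791; mod 256 = 23 → 17.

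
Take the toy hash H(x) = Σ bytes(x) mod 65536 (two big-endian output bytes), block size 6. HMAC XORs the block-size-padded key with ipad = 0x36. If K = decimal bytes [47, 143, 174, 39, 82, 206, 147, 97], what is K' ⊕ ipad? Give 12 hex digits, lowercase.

Key decimal bytes [47, 143, 174, 39, 82, 206, 147, 97] = 2f 8f ae 27 52 ce 93 61 is 8 bytes > B = 6, so hash it first: H(key) = 03 a7, then zero-pad to 6 bytes: K' = 03 a7 00 00 00 00.
XOR each byte with 0x36: 03⊕36=35, a7⊕36=91, 00⊕36=36, 00⊕36=36, 00⊕36=36, 00⊕36=36.

359136363636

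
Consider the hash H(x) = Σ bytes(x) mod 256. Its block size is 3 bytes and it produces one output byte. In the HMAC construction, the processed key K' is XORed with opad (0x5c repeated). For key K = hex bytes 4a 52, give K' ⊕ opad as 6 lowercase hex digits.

160e5c

Key hex bytes 4a 52 is 2 bytes ≤ B = 3; zero-pad to 3 bytes: K' = 4a 52 00.
XOR each byte with 0x5c: 4a⊕5c=16, 52⊕5c=0e, 00⊕5c=5c.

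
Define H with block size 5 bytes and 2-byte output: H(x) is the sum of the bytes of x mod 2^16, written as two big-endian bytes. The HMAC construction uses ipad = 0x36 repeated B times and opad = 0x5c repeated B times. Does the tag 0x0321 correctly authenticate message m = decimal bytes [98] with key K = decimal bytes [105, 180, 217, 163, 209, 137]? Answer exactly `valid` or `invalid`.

Key decimal bytes [105, 180, 217, 163, 209, 137] = 69 b4 d9 a3 d1 89 is 6 bytes > B = 5, so hash it first: H(key) = 03 f3, then zero-pad to 5 bytes: K' = 03 f3 00 00 00.
K' ⊕ ipad = 35 c5 36 36 36; K' ⊕ opad = 5f af 5c 5c 5c.
Inner hash: sum = 53+197+54+54+54+98 = 510 → 01 fe.
Outer hash (recomputed tag): sum = 95+175+92+92+92+1+254 = 801 → 03 21.
Recomputed tag = 0321; claimed = 0321 → match.

valid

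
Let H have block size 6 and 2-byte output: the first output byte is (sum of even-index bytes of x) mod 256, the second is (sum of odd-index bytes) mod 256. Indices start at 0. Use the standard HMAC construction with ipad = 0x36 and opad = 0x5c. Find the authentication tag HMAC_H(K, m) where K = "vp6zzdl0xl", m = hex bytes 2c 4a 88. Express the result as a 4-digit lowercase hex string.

6a00

Key "vp6zzdl0xl" = 76 70 36 7a 7a 64 6c 30 78 6c is 10 bytes > B = 6, so hash it first: H(key) = 0a ea, then zero-pad to 6 bytes: K' = 0a ea 00 00 00 00.
K' ⊕ ipad = 3c dc 36 36 36 36.  K' ⊕ opad = 56 b6 5c 5c 5c 5c.
Inner input = (K'⊕ipad) ∥ m = 3c dc 36 36 36 36 ∥ 2c 4a 88.
Inner hash: even-index sum = 348 mod 256 = 92; odd-index sum = 402 mod 256 = 146 → 5c 92.
Outer input = (K'⊕opad) ∥ inner = 56 b6 5c 5c 5c 5c ∥ 5c 92.
Outer hash (tag): even-index sum = 362 mod 256 = 106; odd-index sum = 512 mod 256 = 0 → 6a 00.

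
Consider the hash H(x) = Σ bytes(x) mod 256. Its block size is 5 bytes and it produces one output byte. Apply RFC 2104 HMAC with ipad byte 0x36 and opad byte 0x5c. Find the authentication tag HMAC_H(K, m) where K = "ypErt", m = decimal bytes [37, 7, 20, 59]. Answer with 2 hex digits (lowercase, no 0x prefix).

Key "ypErt" = 79 70 45 72 74 is exactly B = 5 bytes: K' = 79 70 45 72 74.
K' ⊕ ipad = 4f 46 73 44 42.  K' ⊕ opad = 25 2c 19 2e 28.
Inner input = (K'⊕ipad) ∥ m = 4f 46 73 44 42 ∥ 25 07 14 3b.
Inner hash: sum = 79+70+115+68+66+37+7+20+59 = 521; mod 256 = 9 → 09.
Outer input = (K'⊕opad) ∥ inner = 25 2c 19 2e 28 ∥ 09.
Outer hash (tag): sum = 37+44+25+46+40+9 = 201 → c9.

c9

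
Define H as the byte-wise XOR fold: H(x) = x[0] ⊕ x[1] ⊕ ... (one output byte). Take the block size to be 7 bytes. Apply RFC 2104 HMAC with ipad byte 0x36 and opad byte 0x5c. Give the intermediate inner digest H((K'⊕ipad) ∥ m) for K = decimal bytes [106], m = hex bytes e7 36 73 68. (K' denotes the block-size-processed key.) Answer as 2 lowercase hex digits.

96

Key decimal bytes [106] = 6a is 1 byte ≤ B = 7; zero-pad to 7 bytes: K' = 6a 00 00 00 00 00 00.
K' ⊕ ipad = 5c 36 36 36 36 36 36.
Inner input = 5c 36 36 36 36 36 36 ∥ e7 36 73 68.
Inner hash: XOR 5c⊕36⊕36⊕36⊕36⊕36⊕36⊕e7⊕36⊕73⊕68 = 96.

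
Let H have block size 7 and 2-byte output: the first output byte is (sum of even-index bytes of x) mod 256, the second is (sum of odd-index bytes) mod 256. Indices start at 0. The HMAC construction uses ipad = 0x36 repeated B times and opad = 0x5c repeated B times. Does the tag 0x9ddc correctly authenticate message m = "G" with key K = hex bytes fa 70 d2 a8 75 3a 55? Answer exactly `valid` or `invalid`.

valid

Key hex bytes fa 70 d2 a8 75 3a 55 is exactly B = 7 bytes: K' = fa 70 d2 a8 75 3a 55.
K' ⊕ ipad = cc 46 e4 9e 43 0c 63; K' ⊕ opad = a6 2c 8e f4 29 66 09.
Inner hash: even-index sum = 598 mod 256 = 86; odd-index sum = 311 mod 256 = 55 → 56 37.
Outer hash (recomputed tag): even-index sum = 413 mod 256 = 157; odd-index sum = 476 mod 256 = 220 → 9d dc.
Recomputed tag = 9ddc; claimed = 9ddc → match.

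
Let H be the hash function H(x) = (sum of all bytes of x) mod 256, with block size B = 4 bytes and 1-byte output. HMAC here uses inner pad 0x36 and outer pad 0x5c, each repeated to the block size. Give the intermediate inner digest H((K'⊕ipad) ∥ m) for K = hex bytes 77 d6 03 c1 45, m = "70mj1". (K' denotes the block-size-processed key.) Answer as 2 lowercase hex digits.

71

Key hex bytes 77 d6 03 c1 45 is 5 bytes > B = 4, so hash it first: H(key) = 56, then zero-pad to 4 bytes: K' = 56 00 00 00.
K' ⊕ ipad = 60 36 36 36.
Inner input = 60 36 36 36 ∥ 37 30 6d 6a 31.
Inner hash: sum = 96+54+54+54+55+48+109+106+49 = 625; mod 256 = 113 → 71.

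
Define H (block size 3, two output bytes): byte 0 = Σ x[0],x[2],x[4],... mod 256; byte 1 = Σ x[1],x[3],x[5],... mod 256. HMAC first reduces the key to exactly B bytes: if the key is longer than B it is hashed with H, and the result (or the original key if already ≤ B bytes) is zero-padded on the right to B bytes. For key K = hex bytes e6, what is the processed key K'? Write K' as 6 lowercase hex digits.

Key hex bytes e6 is 1 byte ≤ B = 3; zero-pad to 3 bytes: K' = e6 00 00.

e60000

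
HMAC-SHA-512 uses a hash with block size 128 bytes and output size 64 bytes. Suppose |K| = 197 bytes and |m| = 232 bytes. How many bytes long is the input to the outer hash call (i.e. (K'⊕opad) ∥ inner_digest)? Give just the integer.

192

Key is 197 > 128 bytes, so it is hashed to 64 bytes then zero-padded to 128: |K'| = 128.
Outer input = (K'⊕opad) ∥ H(inner) → 128 + 64 = 192 bytes.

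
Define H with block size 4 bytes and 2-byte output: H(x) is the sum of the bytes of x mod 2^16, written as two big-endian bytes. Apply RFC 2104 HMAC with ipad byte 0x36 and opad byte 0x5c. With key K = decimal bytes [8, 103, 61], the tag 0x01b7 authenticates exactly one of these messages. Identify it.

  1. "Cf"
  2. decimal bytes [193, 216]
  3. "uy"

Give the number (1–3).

Key decimal bytes [8, 103, 61] = 08 67 3d is 3 bytes ≤ B = 4; zero-pad to 4 bytes: K' = 08 67 3d 00.
K' ⊕ ipad = 3e 51 0b 36; K' ⊕ opad = 54 3b 61 5c.
m1: inner = H(3e 51 0b 36 43 66) = 01 79; tag = H(54 3b 61 5c 01 79) = 01c6
m2: inner = H(3e 51 0b 36 c1 d8) = 02 69; tag = H(54 3b 61 5c 02 69) = 01b7 ← matches
m3: inner = H(3e 51 0b 36 75 79) = 01 be; tag = H(54 3b 61 5c 01 be) = 020b

2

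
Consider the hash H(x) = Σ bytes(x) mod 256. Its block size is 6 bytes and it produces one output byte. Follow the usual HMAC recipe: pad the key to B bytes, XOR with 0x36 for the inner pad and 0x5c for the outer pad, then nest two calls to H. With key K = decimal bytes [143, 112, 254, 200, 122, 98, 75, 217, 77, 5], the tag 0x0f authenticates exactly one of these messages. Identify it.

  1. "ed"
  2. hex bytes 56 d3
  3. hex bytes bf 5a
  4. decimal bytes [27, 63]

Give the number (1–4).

Key decimal bytes [143, 112, 254, 200, 122, 98, 75, 217, 77, 5] = 8f 70 fe c8 7a 62 4b d9 4d 05 is 10 bytes > B = 6, so hash it first: H(key) = 17, then zero-pad to 6 bytes: K' = 17 00 00 00 00 00.
K' ⊕ ipad = 21 36 36 36 36 36; K' ⊕ opad = 4b 5c 5c 5c 5c 5c.
m1: inner = H(21 36 36 36 36 36 65 64) = f8; tag = H(4b 5c 5c 5c 5c 5c f8) = 0f ← matches
m2: inner = H(21 36 36 36 36 36 56 d3) = 58; tag = H(4b 5c 5c 5c 5c 5c 58) = 6f
m3: inner = H(21 36 36 36 36 36 bf 5a) = 48; tag = H(4b 5c 5c 5c 5c 5c 48) = 5f
m4: inner = H(21 36 36 36 36 36 1b 3f) = 89; tag = H(4b 5c 5c 5c 5c 5c 89) = a0

1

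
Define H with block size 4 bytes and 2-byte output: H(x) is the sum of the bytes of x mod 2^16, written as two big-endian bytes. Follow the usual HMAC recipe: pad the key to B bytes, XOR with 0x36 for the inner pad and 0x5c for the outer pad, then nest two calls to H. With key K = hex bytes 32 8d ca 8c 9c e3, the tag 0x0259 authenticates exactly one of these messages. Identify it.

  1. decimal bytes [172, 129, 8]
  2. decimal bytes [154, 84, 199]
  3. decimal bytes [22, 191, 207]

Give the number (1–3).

Key hex bytes 32 8d ca 8c 9c e3 is 6 bytes > B = 4, so hash it first: H(key) = 03 94, then zero-pad to 4 bytes: K' = 03 94 00 00.
K' ⊕ ipad = 35 a2 36 36; K' ⊕ opad = 5f c8 5c 5c.
m1: inner = H(35 a2 36 36 ac 81 08) = 02 78; tag = H(5f c8 5c 5c 02 78) = 0259 ← matches
m2: inner = H(35 a2 36 36 9a 54 c7) = 02 f8; tag = H(5f c8 5c 5c 02 f8) = 02d9
m3: inner = H(35 a2 36 36 16 bf cf) = 02 e7; tag = H(5f c8 5c 5c 02 e7) = 02c8

1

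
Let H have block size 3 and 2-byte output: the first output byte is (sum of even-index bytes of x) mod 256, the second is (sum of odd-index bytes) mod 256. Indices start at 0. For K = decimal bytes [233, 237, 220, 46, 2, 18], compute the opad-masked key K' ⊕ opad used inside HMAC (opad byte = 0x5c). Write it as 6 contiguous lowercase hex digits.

Key decimal bytes [233, 237, 220, 46, 2, 18] = e9 ed dc 2e 02 12 is 6 bytes > B = 3, so hash it first: H(key) = c7 2d, then zero-pad to 3 bytes: K' = c7 2d 00.
XOR each byte with 0x5c: c7⊕5c=9b, 2d⊕5c=71, 00⊕5c=5c.

9b715c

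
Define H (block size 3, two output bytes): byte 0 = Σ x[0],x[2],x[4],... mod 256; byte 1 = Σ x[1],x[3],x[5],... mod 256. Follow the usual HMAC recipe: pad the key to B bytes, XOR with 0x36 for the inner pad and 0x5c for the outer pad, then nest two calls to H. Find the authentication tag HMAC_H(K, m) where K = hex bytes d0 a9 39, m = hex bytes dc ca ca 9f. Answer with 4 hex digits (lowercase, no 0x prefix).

3653

Key hex bytes d0 a9 39 is exactly B = 3 bytes: K' = d0 a9 39.
K' ⊕ ipad = e6 9f 0f.  K' ⊕ opad = 8c f5 65.
Inner input = (K'⊕ipad) ∥ m = e6 9f 0f ∥ dc ca ca 9f.
Inner hash: even-index sum = 606 mod 256 = 94; odd-index sum = 581 mod 256 = 69 → 5e 45.
Outer input = (K'⊕opad) ∥ inner = 8c f5 65 ∥ 5e 45.
Outer hash (tag): even-index sum = 310 mod 256 = 54; odd-index sum = 339 mod 256 = 83 → 36 53.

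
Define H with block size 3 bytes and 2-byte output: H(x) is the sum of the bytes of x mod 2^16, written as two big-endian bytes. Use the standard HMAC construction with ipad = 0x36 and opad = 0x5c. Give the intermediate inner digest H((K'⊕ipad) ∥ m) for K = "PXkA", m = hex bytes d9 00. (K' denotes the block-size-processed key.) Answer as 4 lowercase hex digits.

Key "PXkA" = 50 58 6b 41 is 4 bytes > B = 3, so hash it first: H(key) = 01 54, then zero-pad to 3 bytes: K' = 01 54 00.
K' ⊕ ipad = 37 62 36.
Inner input = 37 62 36 ∥ d9 00.
Inner hash: sum = 55+98+54+217+0 = 424 → 01 a8.

01a8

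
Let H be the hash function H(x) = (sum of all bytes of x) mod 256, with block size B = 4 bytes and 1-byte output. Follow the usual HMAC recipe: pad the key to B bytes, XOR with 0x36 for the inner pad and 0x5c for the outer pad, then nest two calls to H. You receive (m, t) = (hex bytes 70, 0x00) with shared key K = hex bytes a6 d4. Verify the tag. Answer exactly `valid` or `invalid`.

invalid

Key hex bytes a6 d4 is 2 bytes ≤ B = 4; zero-pad to 4 bytes: K' = a6 d4 00 00.
K' ⊕ ipad = 90 e2 36 36; K' ⊕ opad = fa 88 5c 5c.
Inner hash: sum = 144+226+54+54+112 = 590; mod 256 = 78 → 4e.
Outer hash (recomputed tag): sum = 250+136+92+92+78 = 648; mod 256 = 136 → 88.
Recomputed tag = 88; claimed = 00 → mismatch.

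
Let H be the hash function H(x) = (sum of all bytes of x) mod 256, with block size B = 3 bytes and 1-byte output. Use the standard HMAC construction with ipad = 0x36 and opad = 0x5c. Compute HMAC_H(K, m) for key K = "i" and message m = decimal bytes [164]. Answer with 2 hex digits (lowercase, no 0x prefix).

Key "i" = 69 is 1 byte ≤ B = 3; zero-pad to 3 bytes: K' = 69 00 00.
K' ⊕ ipad = 5f 36 36.  K' ⊕ opad = 35 5c 5c.
Inner input = (K'⊕ipad) ∥ m = 5f 36 36 ∥ a4.
Inner hash: sum = 95+54+54+164 = 367; mod 256 = 111 → 6f.
Outer input = (K'⊕opad) ∥ inner = 35 5c 5c ∥ 6f.
Outer hash (tag): sum = 53+92+92+111 = 348; mod 256 = 92 → 5c.

5c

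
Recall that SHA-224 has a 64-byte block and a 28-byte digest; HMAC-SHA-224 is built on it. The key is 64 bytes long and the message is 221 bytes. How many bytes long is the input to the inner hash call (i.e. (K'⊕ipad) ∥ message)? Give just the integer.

285

Key is 64 ≤ 64 bytes, zero-padded: |K'| = 64.
Inner input = (K'⊕ipad) ∥ m → 64 + 221 = 285 bytes.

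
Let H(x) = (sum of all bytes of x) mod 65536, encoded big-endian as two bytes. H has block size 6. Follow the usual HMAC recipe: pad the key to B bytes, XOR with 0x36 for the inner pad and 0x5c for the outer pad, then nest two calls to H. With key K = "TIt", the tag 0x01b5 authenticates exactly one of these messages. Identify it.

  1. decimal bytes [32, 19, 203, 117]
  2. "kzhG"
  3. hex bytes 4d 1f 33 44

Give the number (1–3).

Key "TIt" = 54 49 74 is 3 bytes ≤ B = 6; zero-pad to 6 bytes: K' = 54 49 74 00 00 00.
K' ⊕ ipad = 62 7f 42 36 36 36; K' ⊕ opad = 08 15 28 5c 5c 5c.
m1: inner = H(62 7f 42 36 36 36 20 13 cb 75) = 03 38; tag = H(08 15 28 5c 5c 5c 03 38) = 0194
m2: inner = H(62 7f 42 36 36 36 6b 7a 68 47) = 03 59; tag = H(08 15 28 5c 5c 5c 03 59) = 01b5 ← matches
m3: inner = H(62 7f 42 36 36 36 4d 1f 33 44) = 02 a8; tag = H(08 15 28 5c 5c 5c 02 a8) = 0203

2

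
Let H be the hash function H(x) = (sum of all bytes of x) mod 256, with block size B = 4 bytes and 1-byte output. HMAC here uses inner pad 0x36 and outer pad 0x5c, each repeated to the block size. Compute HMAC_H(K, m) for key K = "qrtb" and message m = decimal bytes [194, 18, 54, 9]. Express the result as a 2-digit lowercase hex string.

f5

Key "qrtb" = 71 72 74 62 is exactly B = 4 bytes: K' = 71 72 74 62.
K' ⊕ ipad = 47 44 42 54.  K' ⊕ opad = 2d 2e 28 3e.
Inner input = (K'⊕ipad) ∥ m = 47 44 42 54 ∥ c2 12 36 09.
Inner hash: sum = 71+68+66+84+194+18+54+9 = 564; mod 256 = 52 → 34.
Outer input = (K'⊕opad) ∥ inner = 2d 2e 28 3e ∥ 34.
Outer hash (tag): sum = 45+46+40+62+52 = 245 → f5.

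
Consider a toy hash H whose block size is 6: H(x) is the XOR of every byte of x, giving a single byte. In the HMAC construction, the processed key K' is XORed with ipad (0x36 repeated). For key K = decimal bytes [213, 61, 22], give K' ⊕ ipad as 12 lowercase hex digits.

Key decimal bytes [213, 61, 22] = d5 3d 16 is 3 bytes ≤ B = 6; zero-pad to 6 bytes: K' = d5 3d 16 00 00 00.
XOR each byte with 0x36: d5⊕36=e3, 3d⊕36=0b, 16⊕36=20, 00⊕36=36, 00⊕36=36, 00⊕36=36.

e30b20363636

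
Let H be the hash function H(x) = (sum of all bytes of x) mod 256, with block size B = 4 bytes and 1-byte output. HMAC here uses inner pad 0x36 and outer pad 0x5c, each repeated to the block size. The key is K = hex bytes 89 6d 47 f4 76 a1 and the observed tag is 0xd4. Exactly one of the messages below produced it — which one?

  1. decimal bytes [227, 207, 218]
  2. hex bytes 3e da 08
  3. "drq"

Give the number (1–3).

Key hex bytes 89 6d 47 f4 76 a1 is 6 bytes > B = 4, so hash it first: H(key) = 48, then zero-pad to 4 bytes: K' = 48 00 00 00.
K' ⊕ ipad = 7e 36 36 36; K' ⊕ opad = 14 5c 5c 5c.
m1: inner = H(7e 36 36 36 e3 cf da) = ac; tag = H(14 5c 5c 5c ac) = d4 ← matches
m2: inner = H(7e 36 36 36 3e da 08) = 40; tag = H(14 5c 5c 5c 40) = 68
m3: inner = H(7e 36 36 36 64 72 71) = 67; tag = H(14 5c 5c 5c 67) = 8f

1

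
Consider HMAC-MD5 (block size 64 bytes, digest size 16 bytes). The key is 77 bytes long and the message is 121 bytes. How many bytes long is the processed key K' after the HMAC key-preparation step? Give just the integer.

Key is 77 > 64 bytes, so it is hashed to 16 bytes then zero-padded to 64: |K'| = 64.

64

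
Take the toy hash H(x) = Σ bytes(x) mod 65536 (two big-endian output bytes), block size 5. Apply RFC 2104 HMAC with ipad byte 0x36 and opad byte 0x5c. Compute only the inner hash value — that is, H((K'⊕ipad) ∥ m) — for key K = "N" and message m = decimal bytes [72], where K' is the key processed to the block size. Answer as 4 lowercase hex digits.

0198

Key "N" = 4e is 1 byte ≤ B = 5; zero-pad to 5 bytes: K' = 4e 00 00 00 00.
K' ⊕ ipad = 78 36 36 36 36.
Inner input = 78 36 36 36 36 ∥ 48.
Inner hash: sum = 120+54+54+54+54+72 = 408 → 01 98.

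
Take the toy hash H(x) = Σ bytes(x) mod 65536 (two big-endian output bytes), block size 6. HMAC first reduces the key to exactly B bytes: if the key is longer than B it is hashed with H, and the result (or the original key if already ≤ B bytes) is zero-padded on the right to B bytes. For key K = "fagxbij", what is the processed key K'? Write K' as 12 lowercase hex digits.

02db00000000

|K| = 7 > B = 6, so first hash the key.
H(K): sum = 102+97+103+120+98+105+106 = 731 → 02 db.
Zero-pad H(K) = 02 db to 6 bytes: K' = 02 db 00 00 00 00.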